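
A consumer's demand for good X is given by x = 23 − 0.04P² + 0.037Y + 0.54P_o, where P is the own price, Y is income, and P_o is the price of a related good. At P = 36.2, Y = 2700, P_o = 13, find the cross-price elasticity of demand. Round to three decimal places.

First evaluate x: 23 − 0.04(36.2)² + 0.037(2700) + 0.54(13) = 23 − 52.4176 + 99.9 + 7.02 = 77.5024.
∂x/∂P_o = +0.54, so E_xy = 0.54·(13/77.5024) ≈ 0.091.
E_xy > 0: the goods are substitutes.

0.091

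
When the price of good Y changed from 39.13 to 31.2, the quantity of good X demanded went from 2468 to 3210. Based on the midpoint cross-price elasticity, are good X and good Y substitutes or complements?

complements

%ΔQ_x = (3210 − 2468)/[(2468+3210)/2] = 742/2839 ≈ 0.2614.
%ΔP_y = (31.2 − 39.13)/[(39.13+31.2)/2] ≈ -0.2255.
E_xy = 0.2614/-0.2255 ≈ -1.159.
E_xy < 0, so the goods are complements.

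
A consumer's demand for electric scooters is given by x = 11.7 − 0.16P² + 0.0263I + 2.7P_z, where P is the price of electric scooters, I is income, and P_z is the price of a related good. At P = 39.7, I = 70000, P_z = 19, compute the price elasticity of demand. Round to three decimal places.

At the given point, x = 11.7 − 0.16(39.7)² + 0.0263(70000) + 2.7(19) = 11.7 − 252.1744 + 1841 + 51.3 = 1651.8256.
∂x/∂P = −2·0.16·P = -12.704, so E_p = -12.704·(39.7/1651.8256) ≈ -0.305.
|E_p| < 1: demand is inelastic.

-0.305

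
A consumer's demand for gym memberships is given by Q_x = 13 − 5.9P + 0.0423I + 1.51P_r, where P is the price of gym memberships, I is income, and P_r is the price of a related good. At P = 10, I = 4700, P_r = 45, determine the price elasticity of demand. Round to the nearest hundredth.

-0.27

Substituting, Q_x = 13 − 5.9(10) + 0.0423(4700) + 1.51(45) = 13 − 59 + 198.81 + 67.95 = 220.76.
∂Q_x/∂P = −5.9, so E_p = (−5.9)·(10/220.76) ≈ -0.27.
|E_p| < 1: demand is inelastic.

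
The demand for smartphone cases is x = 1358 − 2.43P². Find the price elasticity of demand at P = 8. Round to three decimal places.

-0.259

At P = 8, x = 1202.48.
dx/dP = −2·2.43·P = −38.88.
Point elasticity E = (dx/dP)·(P/x) = -38.88 × 8/1202.48 ≈ -0.259.
|E| < 1, so demand is inelastic at this price.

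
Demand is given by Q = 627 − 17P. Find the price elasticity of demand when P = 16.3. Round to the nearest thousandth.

At P = 16.3, Q = 349.9.
dQ/dP = −17.
Point elasticity E = (dQ/dP)·(P/Q) = -17 × 16.3/349.9 ≈ -0.792.
|E| < 1, so demand is inelastic at this price.

-0.792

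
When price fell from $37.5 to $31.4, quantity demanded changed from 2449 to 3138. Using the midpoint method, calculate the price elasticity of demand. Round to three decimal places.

%ΔQ = (3138 − 2449)/[(2449 + 3138)/2] = 689/2793.5 ≈ 0.2466.
%Δp = (31.4 − 37.5)/[(37.5 + 31.4)/2] = -6.1/34.45 ≈ -0.1771.
Arc elasticity E = %ΔQ/%Δp ≈ 0.2466/-0.1771 ≈ -1.393.
|E| > 1: demand is elastic over this range.

-1.393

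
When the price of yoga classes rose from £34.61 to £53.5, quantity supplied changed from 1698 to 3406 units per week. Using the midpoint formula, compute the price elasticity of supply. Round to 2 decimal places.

1.56

%ΔQ = (3406 − 1698)/[(1698 + 3406)/2] = 1708/2552 ≈ 0.6693.
%Δp = (53.5 − 34.61)/[(34.61 + 53.5)/2] = 18.89/44.055 ≈ 0.4288.
Arc elasticity E = %ΔQ/%Δp ≈ 0.6693/0.4288 ≈ 1.56.
|E| > 1: supply is elastic over this range.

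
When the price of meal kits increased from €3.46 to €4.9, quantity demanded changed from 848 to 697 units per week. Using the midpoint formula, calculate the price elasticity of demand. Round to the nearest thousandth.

%ΔQ = (697 − 848)/[(848 + 697)/2] = -151/772.5 ≈ -0.1955.
%Δp = (4.9 − 3.46)/[(3.46 + 4.9)/2] = 1.44/4.18 ≈ 0.3445.
Arc elasticity E = %ΔQ/%Δp ≈ -0.1955/0.3445 ≈ -0.567.
|E| < 1: demand is inelastic over this range.

-0.567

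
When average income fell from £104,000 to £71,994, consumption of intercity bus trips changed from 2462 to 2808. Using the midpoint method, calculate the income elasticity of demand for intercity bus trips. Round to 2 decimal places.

%ΔQ = (2808 − 2462)/[(2462+2808)/2] = 346/2635 ≈ 0.1313.
%ΔM = (71,994 − 104,000)/[(104,000+71,994)/2] = -32006/87997 ≈ -0.3637.
E_I = %ΔQ/%ΔM ≈ -0.36.
E_I < 0: inferior good.

-0.36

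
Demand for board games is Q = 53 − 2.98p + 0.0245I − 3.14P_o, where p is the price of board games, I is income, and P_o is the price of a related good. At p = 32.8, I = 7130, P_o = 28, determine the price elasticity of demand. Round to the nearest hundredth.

-2.33

Q = 53 − 2.98(32.8) + 0.0245(7130) − 3.14(28) = 53 − 97.744 + 174.685 − 87.92 = 42.021.
∂Q/∂p = −2.98, so E_p = (−2.98)·(32.8/42.021) ≈ -2.33.
|E_p| > 1: demand is elastic.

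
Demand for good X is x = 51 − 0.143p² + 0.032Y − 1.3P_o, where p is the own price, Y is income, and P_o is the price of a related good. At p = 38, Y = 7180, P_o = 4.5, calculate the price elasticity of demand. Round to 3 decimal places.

Substituting, x = 51 − 0.143(38)² + 0.032(7180) − 1.3(4.5) = 51 − 206.492 + 229.76 − 5.85 = 68.418.
∂x/∂p = −2·0.143·p = -10.868, so E_p = -10.868·(38/68.418) ≈ -6.036.
|E_p| > 1: demand is elastic.

-6.036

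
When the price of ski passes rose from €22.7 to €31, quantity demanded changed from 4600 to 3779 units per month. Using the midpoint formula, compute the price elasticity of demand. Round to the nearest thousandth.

%ΔQ = (3779 − 4600)/[(4600 + 3779)/2] = -821/4189.5 ≈ -0.1960.
%Δp = (31 − 22.7)/[(22.7 + 31)/2] = 8.3/26.85 ≈ 0.3091.
Arc elasticity E = %ΔQ/%Δp ≈ -0.1960/0.3091 ≈ -0.634.
|E| < 1: demand is inelastic over this range.

-0.634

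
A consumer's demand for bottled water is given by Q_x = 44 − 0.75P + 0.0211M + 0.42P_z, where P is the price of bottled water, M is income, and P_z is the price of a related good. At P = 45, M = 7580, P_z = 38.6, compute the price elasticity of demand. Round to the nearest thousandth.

-0.181

Substituting, Q_x = 44 − 0.75(45) + 0.0211(7580) + 0.42(38.6) = 44 − 33.75 + 159.938 + 16.212 = 186.4.
∂Q_x/∂P = −0.75, so E_p = (−0.75)·(45/186.4) ≈ -0.181.
|E_p| < 1: demand is inelastic.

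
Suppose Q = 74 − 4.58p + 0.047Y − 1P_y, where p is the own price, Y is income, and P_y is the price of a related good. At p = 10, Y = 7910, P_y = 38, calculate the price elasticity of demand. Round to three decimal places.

-0.127

Evaluating quantity at (p, Y, P_y) gives Q = 74 − 4.58(10) + 0.047(7910) − 1(38) = 74 − 45.8 + 371.77 − 38 = 361.97.
∂Q/∂p = −4.58, so E_p = (−4.58)·(10/361.97) ≈ -0.127.
|E_p| < 1: demand is inelastic.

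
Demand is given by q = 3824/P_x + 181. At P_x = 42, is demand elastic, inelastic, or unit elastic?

At P_x = 42, q = 272.0476.
dq/dP_x = −3824/P_x² = −2.1678.
Point elasticity E = (dq/dP_x)·(P_x/q) = -2.1678 × 42/272.0476 ≈ -0.335.
|E| ≈ 0.335 < 1, so demand is inelastic.

inelastic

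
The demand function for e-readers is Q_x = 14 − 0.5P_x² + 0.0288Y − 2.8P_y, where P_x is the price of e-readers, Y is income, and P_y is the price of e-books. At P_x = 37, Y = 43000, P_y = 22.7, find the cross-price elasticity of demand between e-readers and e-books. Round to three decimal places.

-0.126

Substituting, Q_x = 14 − 0.5(37)² + 0.0288(43000) − 2.8(22.7) = 14 − 684.5 + 1238.4 − 63.56 = 504.34.
∂Q_x/∂P_y = −2.8, so E_xy = -2.8·(22.7/504.34) ≈ -0.126.
E_xy < 0: the goods are complements.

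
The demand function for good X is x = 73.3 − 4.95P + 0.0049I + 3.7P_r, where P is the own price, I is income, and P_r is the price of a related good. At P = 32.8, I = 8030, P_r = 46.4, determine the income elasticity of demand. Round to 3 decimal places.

0.323

At the given point, x = 73.3 − 4.95(32.8) + 0.0049(8030) + 3.7(46.4) = 73.3 − 162.36 + 39.347 + 171.68 = 121.967.
∂x/∂I = +0.0049, so E_I = 0.0049·(8030/121.967) ≈ 0.323.
E_I ∈ (0,1): normal good (necessity).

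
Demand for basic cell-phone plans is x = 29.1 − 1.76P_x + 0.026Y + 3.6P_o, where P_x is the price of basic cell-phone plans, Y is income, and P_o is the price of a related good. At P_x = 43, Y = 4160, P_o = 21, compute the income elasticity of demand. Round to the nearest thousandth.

0.788

x = 29.1 − 1.76(43) + 0.026(4160) + 3.6(21) = 29.1 − 75.68 + 108.16 + 75.6 = 137.18.
∂x/∂Y = +0.026, so E_I = 0.026·(4160/137.18) ≈ 0.788.
E_I ∈ (0,1): normal good (necessity).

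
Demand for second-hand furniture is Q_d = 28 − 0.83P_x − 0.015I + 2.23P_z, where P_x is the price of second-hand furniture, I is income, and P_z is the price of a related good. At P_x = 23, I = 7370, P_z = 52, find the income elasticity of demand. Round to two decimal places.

-7.72

First evaluate Q_d: 28 − 0.83(23) − 0.015(7370) + 2.23(52) = 28 − 19.09 − 110.55 + 115.96 = 14.32.
∂Q_d/∂I = −0.015, so E_I = -0.015·(7370/14.32) ≈ -7.72.
E_I < 0: inferior good.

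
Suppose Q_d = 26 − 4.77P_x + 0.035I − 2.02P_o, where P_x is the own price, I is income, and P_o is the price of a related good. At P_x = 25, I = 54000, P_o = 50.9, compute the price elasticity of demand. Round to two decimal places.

-0.07

Q_d = 26 − 4.77(25) + 0.035(54000) − 2.02(50.9) = 26 − 119.25 + 1890 − 102.818 = 1693.932.
∂Q_d/∂P_x = −4.77, so E_p = (−4.77)·(25/1693.932) ≈ -0.07.
|E_p| < 1: demand is inelastic.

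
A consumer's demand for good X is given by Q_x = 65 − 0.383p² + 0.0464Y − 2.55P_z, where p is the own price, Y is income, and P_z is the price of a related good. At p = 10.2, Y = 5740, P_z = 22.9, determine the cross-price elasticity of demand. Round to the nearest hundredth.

Substituting, Q_x = 65 − 0.383(10.2)² + 0.0464(5740) − 2.55(22.9) = 65 − 39.8473 + 266.336 − 58.395 = 233.0937.
∂Q_x/∂P_z = −2.55, so E_xy = -2.55·(22.9/233.0937) ≈ -0.25.
E_xy < 0: the goods are complements.

-0.25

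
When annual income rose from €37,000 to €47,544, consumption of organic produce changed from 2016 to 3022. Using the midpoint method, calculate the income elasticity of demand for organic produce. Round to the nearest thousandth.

1.601

%ΔQ = (3022 − 2016)/[(2016+3022)/2] = 1006/2519 ≈ 0.3994.
%ΔM = (47,544 − 37,000)/[(37,000+47,544)/2] = 10544/42272 ≈ 0.2494.
E_I = %ΔQ/%ΔM ≈ 1.601.
E_I > 1: normal good (luxury).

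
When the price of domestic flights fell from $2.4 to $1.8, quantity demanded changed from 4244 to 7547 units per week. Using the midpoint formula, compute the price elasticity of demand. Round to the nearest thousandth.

-1.961

%ΔQ = (7547 − 4244)/[(4244 + 7547)/2] = 3303/5895.5 ≈ 0.5603.
%Δp = (1.8 − 2.4)/[(2.4 + 1.8)/2] = -0.6/2.1 ≈ -0.2857.
Arc elasticity E = %ΔQ/%Δp ≈ 0.5603/-0.2857 ≈ -1.961.
|E| > 1: demand is elastic over this range.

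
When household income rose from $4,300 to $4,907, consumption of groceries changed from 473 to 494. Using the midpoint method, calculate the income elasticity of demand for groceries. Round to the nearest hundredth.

%ΔQ = (494 − 473)/[(473+494)/2] = 21/483.5 ≈ 0.0434.
%ΔI = (4,907 − 4,300)/[(4,300+4,907)/2] = 607/4603.5 ≈ 0.1319.
E_I = %ΔQ/%ΔI ≈ 0.33.
E_I ∈ (0,1): normal good (necessity).

0.33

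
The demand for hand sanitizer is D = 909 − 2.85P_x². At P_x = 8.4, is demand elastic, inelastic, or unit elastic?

inelastic

At P_x = 8.4, D = 707.904.
dD/dP_x = −2·2.85·P_x = −47.88.
Point elasticity E = (dD/dP_x)·(P_x/D) = -47.88 × 8.4/707.904 ≈ -0.568.
|E| ≈ 0.568 < 1, so demand is inelastic.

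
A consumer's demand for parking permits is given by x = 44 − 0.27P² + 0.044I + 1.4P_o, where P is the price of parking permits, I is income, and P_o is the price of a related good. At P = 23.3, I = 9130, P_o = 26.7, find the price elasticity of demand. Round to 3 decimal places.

-0.871

Substituting, x = 44 − 0.27(23.3)² + 0.044(9130) + 1.4(26.7) = 44 − 146.5803 + 401.72 + 37.38 = 336.5197.
∂x/∂P = −2·0.27·P = -12.582, so E_p = -12.582·(23.3/336.5197) ≈ -0.871.
|E_p| < 1: demand is inelastic.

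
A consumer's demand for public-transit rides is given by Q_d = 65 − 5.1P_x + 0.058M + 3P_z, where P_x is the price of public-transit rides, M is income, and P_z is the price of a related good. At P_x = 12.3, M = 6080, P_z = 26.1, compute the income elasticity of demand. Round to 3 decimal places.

First evaluate Q_d: 65 − 5.1(12.3) + 0.058(6080) + 3(26.1) = 65 − 62.73 + 352.64 + 78.3 = 433.21.
∂Q_d/∂M = +0.058, so E_I = 0.058·(6080/433.21) ≈ 0.814.
E_I ∈ (0,1): normal good (necessity).

0.814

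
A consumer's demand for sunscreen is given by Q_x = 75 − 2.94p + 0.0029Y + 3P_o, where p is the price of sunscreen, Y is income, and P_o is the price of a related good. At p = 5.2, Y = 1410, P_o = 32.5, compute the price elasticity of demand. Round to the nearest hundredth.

-0.09

Evaluating quantity at (p, Y, P_o) gives Q_x = 75 − 2.94(5.2) + 0.0029(1410) + 3(32.5) = 75 − 15.288 + 4.089 + 97.5 = 161.301.
∂Q_x/∂p = −2.94, so E_p = (−2.94)·(5.2/161.301) ≈ -0.09.
|E_p| < 1: demand is inelastic.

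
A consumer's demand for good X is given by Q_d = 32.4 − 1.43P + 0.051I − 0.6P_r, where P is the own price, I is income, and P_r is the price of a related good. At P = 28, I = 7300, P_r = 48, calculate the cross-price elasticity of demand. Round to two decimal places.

-0.09

First evaluate Q_d: 32.4 − 1.43(28) + 0.051(7300) − 0.6(48) = 32.4 − 40.04 + 372.3 − 28.8 = 335.86.
∂Q_d/∂P_r = −0.6, so E_xy = -0.6·(48/335.86) ≈ -0.09.
E_xy < 0: the goods are complements.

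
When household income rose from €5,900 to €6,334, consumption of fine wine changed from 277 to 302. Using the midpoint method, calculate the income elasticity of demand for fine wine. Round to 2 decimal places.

%ΔQ = (302 − 277)/[(277+302)/2] = 25/289.5 ≈ 0.0864.
%ΔY = (6,334 − 5,900)/[(5,900+6,334)/2] = 434/6117 ≈ 0.0709.
E_I = %ΔQ/%ΔY ≈ 1.22.
E_I > 1: normal good (luxury).

1.22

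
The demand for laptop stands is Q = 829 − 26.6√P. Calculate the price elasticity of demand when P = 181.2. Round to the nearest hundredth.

-0.38

At P = 181.2, Q = 470.9359.
dQ/dP = −26.6/(2√P) = −26.6/(2·13.4611).
Point elasticity E = (dQ/dP)·(P/Q) = -0.988 × 181.2/470.9359 ≈ -0.38.
|E| < 1, so demand is inelastic at this price.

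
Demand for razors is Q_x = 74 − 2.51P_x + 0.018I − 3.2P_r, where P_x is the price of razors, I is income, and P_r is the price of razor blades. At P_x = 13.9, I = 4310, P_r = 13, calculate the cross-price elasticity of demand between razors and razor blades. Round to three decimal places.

-0.554

At the given point, Q_x = 74 − 2.51(13.9) + 0.018(4310) − 3.2(13) = 74 − 34.889 + 77.58 − 41.6 = 75.091.
∂Q_x/∂P_r = −3.2, so E_xy = -3.2·(13/75.091) ≈ -0.554.
E_xy < 0: the goods are complements.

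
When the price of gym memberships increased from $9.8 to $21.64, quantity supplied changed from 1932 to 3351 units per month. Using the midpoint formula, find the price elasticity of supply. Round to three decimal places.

%Δq = (3351 − 1932)/[(1932 + 3351)/2] = 1419/2641.5 ≈ 0.5372.
%Δp = (21.64 − 9.8)/[(9.8 + 21.64)/2] = 11.84/15.72 ≈ 0.7532.
Arc elasticity E = %Δq/%Δp ≈ 0.5372/0.7532 ≈ 0.713.
|E| < 1: supply is inelastic over this range.

0.713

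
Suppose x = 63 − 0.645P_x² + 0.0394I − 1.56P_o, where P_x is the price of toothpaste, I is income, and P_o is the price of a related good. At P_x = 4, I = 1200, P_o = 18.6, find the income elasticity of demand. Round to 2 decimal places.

x = 63 − 0.645(4)² + 0.0394(1200) − 1.56(18.6) = 63 − 10.32 + 47.28 − 29.016 = 70.944.
∂x/∂I = +0.0394, so E_I = 0.0394·(1200/70.944) ≈ 0.67.
E_I ∈ (0,1): normal good (necessity).

0.67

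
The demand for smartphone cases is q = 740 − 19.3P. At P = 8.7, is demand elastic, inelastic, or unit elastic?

At P = 8.7, q = 572.09.
dq/dP = −19.3.
Point elasticity E = (dq/dP)·(P/q) = -19.3 × 8.7/572.09 ≈ -0.294.
|E| ≈ 0.294 < 1, so demand is inelastic.

inelastic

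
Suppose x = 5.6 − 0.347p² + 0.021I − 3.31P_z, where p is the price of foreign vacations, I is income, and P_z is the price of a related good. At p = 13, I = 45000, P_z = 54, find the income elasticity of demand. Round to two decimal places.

At the given point, x = 5.6 − 0.347(13)² + 0.021(45000) − 3.31(54) = 5.6 − 58.643 + 945 − 178.74 = 713.217.
∂x/∂I = +0.021, so E_I = 0.021·(45000/713.217) ≈ 1.32.
E_I > 1: normal good (luxury).

1.32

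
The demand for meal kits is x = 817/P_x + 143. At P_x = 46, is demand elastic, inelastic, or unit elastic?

inelastic

At P_x = 46, x = 160.7609.
dx/dP_x = −817/P_x² = −0.3861.
Point elasticity E = (dx/dP_x)·(P_x/x) = -0.3861 × 46/160.7609 ≈ -0.110.
|E| ≈ 0.110 < 1, so demand is inelastic.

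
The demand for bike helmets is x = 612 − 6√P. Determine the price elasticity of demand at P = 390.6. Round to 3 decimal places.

-0.120

At P = 390.6, x = 493.4184.
dx/dP = −6/(2√P) = −6/(2·19.7636).
Point elasticity E = (dx/dP)·(P/x) = -0.1518 × 390.6/493.4184 ≈ -0.120.
|E| < 1, so demand is inelastic at this price.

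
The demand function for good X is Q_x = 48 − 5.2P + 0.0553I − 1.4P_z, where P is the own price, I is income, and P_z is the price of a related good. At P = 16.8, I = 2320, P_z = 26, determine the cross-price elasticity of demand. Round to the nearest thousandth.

Evaluating quantity at (P, I, P_z) gives Q_x = 48 − 5.2(16.8) + 0.0553(2320) − 1.4(26) = 48 − 87.36 + 128.296 − 36.4 = 52.536.
∂Q_x/∂P_z = −1.4, so E_xy = -1.4·(26/52.536) ≈ -0.693.
E_xy < 0: the goods are complements.

-0.693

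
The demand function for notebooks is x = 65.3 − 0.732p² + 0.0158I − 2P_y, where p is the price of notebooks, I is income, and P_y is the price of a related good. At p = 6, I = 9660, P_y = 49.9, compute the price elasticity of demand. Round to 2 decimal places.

-0.57

First evaluate x: 65.3 − 0.732(6)² + 0.0158(9660) − 2(49.9) = 65.3 − 26.352 + 152.628 − 99.8 = 91.776.
∂x/∂p = −2·0.732·p = -8.784, so E_p = -8.784·(6/91.776) ≈ -0.57.
|E_p| < 1: demand is inelastic.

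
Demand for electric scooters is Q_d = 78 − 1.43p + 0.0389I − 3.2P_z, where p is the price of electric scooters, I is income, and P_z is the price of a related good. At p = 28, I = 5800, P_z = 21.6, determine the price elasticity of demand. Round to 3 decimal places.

Substituting, Q_d = 78 − 1.43(28) + 0.0389(5800) − 3.2(21.6) = 78 − 40.04 + 225.62 − 69.12 = 194.46.
∂Q_d/∂p = −1.43, so E_p = (−1.43)·(28/194.46) ≈ -0.206.
|E_p| < 1: demand is inelastic.

-0.206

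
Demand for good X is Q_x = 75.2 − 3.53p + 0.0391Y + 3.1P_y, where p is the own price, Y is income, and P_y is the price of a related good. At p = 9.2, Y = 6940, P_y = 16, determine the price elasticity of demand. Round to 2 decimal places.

-0.09

Substituting, Q_x = 75.2 − 3.53(9.2) + 0.0391(6940) + 3.1(16) = 75.2 − 32.476 + 271.354 + 49.6 = 363.678.
∂Q_x/∂p = −3.53, so E_p = (−3.53)·(9.2/363.678) ≈ -0.09.
|E_p| < 1: demand is inelastic.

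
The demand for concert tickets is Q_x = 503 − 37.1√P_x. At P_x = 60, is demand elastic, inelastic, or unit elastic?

At P_x = 60, Q_x = 215.6246.
dQ_x/dP_x = −37.1/(2√P_x) = −37.1/(2·7.746).
Point elasticity E = (dQ_x/dP_x)·(P_x/Q_x) = -2.3948 × 60/215.6246 ≈ -0.666.
|E| ≈ 0.666 < 1, so demand is inelastic.

inelastic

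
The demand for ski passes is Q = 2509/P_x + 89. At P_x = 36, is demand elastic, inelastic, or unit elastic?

inelastic

At P_x = 36, Q = 158.6944.
dQ/dP_x = −2509/P_x² = −1.936.
Point elasticity E = (dQ/dP_x)·(P_x/Q) = -1.936 × 36/158.6944 ≈ -0.439.
|E| ≈ 0.439 < 1, so demand is inelastic.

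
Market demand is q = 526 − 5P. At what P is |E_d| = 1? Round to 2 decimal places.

52.60

For linear demand q = a − bP, E = −bP/(a − bP). |E| = 1 ⇒ bP = a − bP ⇒ P = a/(2b).
P = 526/(2·5) = 52.60.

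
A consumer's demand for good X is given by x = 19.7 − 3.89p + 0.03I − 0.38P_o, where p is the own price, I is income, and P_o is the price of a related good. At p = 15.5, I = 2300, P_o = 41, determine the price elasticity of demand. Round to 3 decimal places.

First evaluate x: 19.7 − 3.89(15.5) + 0.03(2300) − 0.38(41) = 19.7 − 60.295 + 69 − 15.58 = 12.825.
∂x/∂p = −3.89, so E_p = (−3.89)·(15.5/12.825) ≈ -4.701.
|E_p| > 1: demand is elastic.

-4.701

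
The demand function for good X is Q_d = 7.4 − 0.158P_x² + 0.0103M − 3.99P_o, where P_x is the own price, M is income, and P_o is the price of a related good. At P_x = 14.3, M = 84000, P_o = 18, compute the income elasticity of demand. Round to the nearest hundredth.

1.13

Q_d = 7.4 − 0.158(14.3)² + 0.0103(84000) − 3.99(18) = 7.4 − 32.3094 + 865.2 − 71.82 = 768.4706.
∂Q_d/∂M = +0.0103, so E_I = 0.0103·(84000/768.4706) ≈ 1.13.
E_I > 1: normal good (luxury).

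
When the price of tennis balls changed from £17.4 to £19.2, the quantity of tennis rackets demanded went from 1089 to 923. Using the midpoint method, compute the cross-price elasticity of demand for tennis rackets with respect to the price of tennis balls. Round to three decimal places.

-1.678

%ΔQ_x = (923 − 1089)/[(1089+923)/2] = -166/1006 ≈ -0.1650.
%ΔP_y = (19.2 − 17.4)/[(17.4+19.2)/2] ≈ 0.0984.
E_xy = -0.1650/0.0984 ≈ -1.678.
E_xy < 0, so tennis rackets and tennis balls are complements.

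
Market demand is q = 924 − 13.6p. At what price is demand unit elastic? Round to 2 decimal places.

For linear demand q = a − bp, E = −bp/(a − bp). |E| = 1 ⇒ bp = a − bp ⇒ p = a/(2b).
p = 924/(2·13.6) ≈ 33.97.

33.97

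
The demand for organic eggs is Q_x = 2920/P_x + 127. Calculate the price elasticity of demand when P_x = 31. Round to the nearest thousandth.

-0.426

At P_x = 31, Q_x = 221.1935.
dQ_x/dP_x = −2920/P_x² = −3.0385.
Point elasticity E = (dQ_x/dP_x)·(P_x/Q_x) = -3.0385 × 31/221.1935 ≈ -0.426.
|E| < 1, so demand is inelastic at this price.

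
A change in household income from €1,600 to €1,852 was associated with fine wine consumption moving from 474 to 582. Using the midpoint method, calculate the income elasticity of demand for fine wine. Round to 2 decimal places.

1.40

%ΔQ = (582 − 474)/[(474+582)/2] = 108/528 ≈ 0.2045.
%ΔM = (1,852 − 1,600)/[(1,600+1,852)/2] = 252/1726 ≈ 0.1460.
E_I = %ΔQ/%ΔM ≈ 1.40.
E_I > 1: normal good (luxury).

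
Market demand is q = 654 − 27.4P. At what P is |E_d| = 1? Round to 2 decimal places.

11.93

For linear demand q = a − bP, E = −bP/(a − bP). |E| = 1 ⇒ bP = a − bP ⇒ P = a/(2b).
P = 654/(2·27.4) ≈ 11.93.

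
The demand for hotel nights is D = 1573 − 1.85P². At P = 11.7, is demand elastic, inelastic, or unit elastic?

At P = 11.7, D = 1319.7535.
dD/dP = −2·1.85·P = −43.29.
Point elasticity E = (dD/dP)·(P/D) = -43.29 × 11.7/1319.7535 ≈ -0.384.
|E| ≈ 0.384 < 1, so demand is inelastic.

inelastic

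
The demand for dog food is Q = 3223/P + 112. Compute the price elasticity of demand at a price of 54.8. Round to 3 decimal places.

-0.344

At P = 54.8, Q = 170.8139.
dQ/dP = −3223/P² = −1.0732.
Point elasticity E = (dQ/dP)·(P/Q) = -1.0732 × 54.8/170.8139 ≈ -0.344.
|E| < 1, so demand is inelastic at this price.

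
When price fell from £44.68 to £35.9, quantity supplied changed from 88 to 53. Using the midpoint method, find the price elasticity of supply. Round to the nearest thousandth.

%Δq = (53 − 88)/[(88 + 53)/2] = -35/70.5 ≈ -0.4965.
%Δp = (35.9 − 44.68)/[(44.68 + 35.9)/2] = -8.78/40.29 ≈ -0.2179.
Arc elasticity E = %Δq/%Δp ≈ -0.4965/-0.2179 ≈ 2.278.
|E| > 1: supply is elastic over this range.

2.278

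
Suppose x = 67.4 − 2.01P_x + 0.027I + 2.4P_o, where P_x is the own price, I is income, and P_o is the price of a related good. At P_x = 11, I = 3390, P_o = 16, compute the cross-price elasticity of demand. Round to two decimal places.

0.22

Substituting, x = 67.4 − 2.01(11) + 0.027(3390) + 2.4(16) = 67.4 − 22.11 + 91.53 + 38.4 = 175.22.
∂x/∂P_o = +2.4, so E_xy = 2.4·(16/175.22) ≈ 0.22.
E_xy > 0: the goods are substitutes.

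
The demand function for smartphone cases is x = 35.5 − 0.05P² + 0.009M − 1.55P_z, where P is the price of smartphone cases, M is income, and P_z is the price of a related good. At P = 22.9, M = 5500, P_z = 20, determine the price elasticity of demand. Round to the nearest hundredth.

First evaluate x: 35.5 − 0.05(22.9)² + 0.009(5500) − 1.55(20) = 35.5 − 26.2205 + 49.5 − 31 = 27.7795.
∂x/∂P = −2·0.05·P = -2.29, so E_p = -2.29·(22.9/27.7795) ≈ -1.89.
|E_p| > 1: demand is elastic.

-1.89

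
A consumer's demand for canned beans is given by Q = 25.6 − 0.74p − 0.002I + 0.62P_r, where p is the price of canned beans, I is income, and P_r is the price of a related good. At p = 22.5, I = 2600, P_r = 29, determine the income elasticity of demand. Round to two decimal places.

First evaluate Q: 25.6 − 0.74(22.5) − 0.002(2600) + 0.62(29) = 25.6 − 16.65 − 5.2 + 17.98 = 21.73.
∂Q/∂I = −0.002, so E_I = -0.002·(2600/21.73) ≈ -0.24.
E_I < 0: inferior good.

-0.24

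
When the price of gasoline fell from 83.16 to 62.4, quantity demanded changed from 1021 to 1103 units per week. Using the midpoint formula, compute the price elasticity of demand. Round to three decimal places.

-0.271

%Δq = (1103 − 1021)/[(1021 + 1103)/2] = 82/1062 ≈ 0.0772.
%Δp = (62.4 − 83.16)/[(83.16 + 62.4)/2] = -20.76/72.78 ≈ -0.2852.
Arc elasticity E = %Δq/%Δp ≈ 0.0772/-0.2852 ≈ -0.271.
|E| < 1: demand is inelastic over this range.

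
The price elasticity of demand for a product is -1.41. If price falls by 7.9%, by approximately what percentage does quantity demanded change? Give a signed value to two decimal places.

%ΔQ ≈ E × %ΔP = (-1.41) × (-7.9%) ≈ 11.14%.

11.14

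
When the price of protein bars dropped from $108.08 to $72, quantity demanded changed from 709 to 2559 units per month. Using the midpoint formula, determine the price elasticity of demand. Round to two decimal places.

%Δq = (2559 − 709)/[(709 + 2559)/2] = 1850/1634 ≈ 1.1322.
%Δp = (72 − 108.08)/[(108.08 + 72)/2] = -36.08/90.04 ≈ -0.4007.
Arc elasticity E = %Δq/%Δp ≈ 1.1322/-0.4007 ≈ -2.83.
|E| > 1: demand is elastic over this range.

-2.83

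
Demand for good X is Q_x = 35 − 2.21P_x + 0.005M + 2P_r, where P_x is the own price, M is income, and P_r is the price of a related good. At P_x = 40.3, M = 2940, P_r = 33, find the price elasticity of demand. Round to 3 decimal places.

-3.344

First evaluate Q_x: 35 − 2.21(40.3) + 0.005(2940) + 2(33) = 35 − 89.063 + 14.7 + 66 = 26.637.
∂Q_x/∂P_x = −2.21, so E_p = (−2.21)·(40.3/26.637) ≈ -3.344.
|E_p| > 1: demand is elastic.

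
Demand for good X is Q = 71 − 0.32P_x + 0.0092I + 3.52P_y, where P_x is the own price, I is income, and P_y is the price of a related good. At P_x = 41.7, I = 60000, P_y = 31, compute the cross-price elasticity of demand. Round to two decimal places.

0.15

Evaluating quantity at (P_x, I, P_y) gives Q = 71 − 0.32(41.7) + 0.0092(60000) + 3.52(31) = 71 − 13.344 + 552 + 109.12 = 718.776.
∂Q/∂P_y = +3.52, so E_xy = 3.52·(31/718.776) ≈ 0.15.
E_xy > 0: the goods are substitutes.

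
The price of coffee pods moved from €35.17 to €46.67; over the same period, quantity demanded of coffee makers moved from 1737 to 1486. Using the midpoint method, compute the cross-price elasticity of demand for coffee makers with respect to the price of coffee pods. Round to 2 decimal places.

-0.55

%ΔQ_x = (1486 − 1737)/[(1737+1486)/2] = -251/1611.5 ≈ -0.1558.
%ΔP_y = (46.67 − 35.17)/[(35.17+46.67)/2] ≈ 0.2810.
E_xy = -0.1558/0.2810 ≈ -0.55.
E_xy < 0, so coffee makers and coffee pods are complements.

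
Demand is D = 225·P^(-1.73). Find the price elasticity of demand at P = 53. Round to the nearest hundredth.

-1.73

For a Cobb–Douglas (constant-elasticity) form D = A·P^α·…, the elasticity with respect to P equals the exponent α at every point.
Here the exponent on P is -1.73, so the price elasticity of demand is -1.73.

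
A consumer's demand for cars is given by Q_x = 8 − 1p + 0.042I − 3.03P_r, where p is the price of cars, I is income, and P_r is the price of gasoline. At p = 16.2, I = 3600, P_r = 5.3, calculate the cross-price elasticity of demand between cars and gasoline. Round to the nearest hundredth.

-0.13

Substituting, Q_x = 8 − 1(16.2) + 0.042(3600) − 3.03(5.3) = 8 − 16.2 + 151.2 − 16.059 = 126.941.
∂Q_x/∂P_r = −3.03, so E_xy = -3.03·(5.3/126.941) ≈ -0.13.
E_xy < 0: the goods are complements.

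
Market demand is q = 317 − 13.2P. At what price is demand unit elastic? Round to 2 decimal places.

For linear demand q = a − bP, E = −bP/(a − bP). |E| = 1 ⇒ bP = a − bP ⇒ P = a/(2b).
P = 317/(2·13.2) ≈ 12.01.

12.01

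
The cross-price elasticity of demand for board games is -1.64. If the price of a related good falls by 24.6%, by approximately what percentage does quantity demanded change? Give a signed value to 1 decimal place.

%ΔQ ≈ E × %ΔP_y = (-1.64) × (-24.6%) ≈ 40.3%.

40.3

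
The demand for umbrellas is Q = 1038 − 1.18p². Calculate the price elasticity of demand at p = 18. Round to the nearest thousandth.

At p = 18, Q = 655.68.
dQ/dp = −2·1.18·p = −42.48.
Point elasticity E = (dQ/dp)·(p/Q) = -42.48 × 18/655.68 ≈ -1.166.
|E| > 1, so demand is elastic at this price.

-1.166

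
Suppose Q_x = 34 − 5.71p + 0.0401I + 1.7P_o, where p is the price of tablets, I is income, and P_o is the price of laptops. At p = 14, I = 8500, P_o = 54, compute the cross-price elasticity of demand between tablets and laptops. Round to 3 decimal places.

At the given point, Q_x = 34 − 5.71(14) + 0.0401(8500) + 1.7(54) = 34 − 79.94 + 340.85 + 91.8 = 386.71.
∂Q_x/∂P_o = +1.7, so E_xy = 1.7·(54/386.71) ≈ 0.237.
E_xy > 0: the goods are substitutes.

0.237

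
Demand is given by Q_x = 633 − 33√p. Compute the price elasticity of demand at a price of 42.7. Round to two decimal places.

-0.26

At p = 42.7, Q_x = 417.3607.
dQ_x/dp = −33/(2√p) = −33/(2·6.5345).
Point elasticity E = (dQ_x/dp)·(p/Q_x) = -2.5251 × 42.7/417.3607 ≈ -0.26.
|E| < 1, so demand is inelastic at this price.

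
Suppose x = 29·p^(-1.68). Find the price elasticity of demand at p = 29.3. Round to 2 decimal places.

-1.68

For a Cobb–Douglas (constant-elasticity) form x = A·p^α·…, the elasticity with respect to p equals the exponent α at every point.
Here the exponent on p is -1.68, so the price elasticity of demand is -1.68.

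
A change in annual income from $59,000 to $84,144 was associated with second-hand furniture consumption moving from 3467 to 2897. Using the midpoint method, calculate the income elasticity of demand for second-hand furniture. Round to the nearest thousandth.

%ΔQ = (2897 − 3467)/[(3467+2897)/2] = -570/3182 ≈ -0.1791.
%ΔY = (84,144 − 59,000)/[(59,000+84,144)/2] = 25144/71572 ≈ 0.3513.
E_I = %ΔQ/%ΔY ≈ -0.510.
E_I < 0: inferior good.

-0.510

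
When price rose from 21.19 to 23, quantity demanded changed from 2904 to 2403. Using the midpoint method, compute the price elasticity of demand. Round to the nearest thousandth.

-2.305

%Δq = (2403 − 2904)/[(2904 + 2403)/2] = -501/2653.5 ≈ -0.1888.
%ΔP = (23 − 21.19)/[(21.19 + 23)/2] = 1.81/22.095 ≈ 0.0819.
Arc elasticity E = %Δq/%ΔP ≈ -0.1888/0.0819 ≈ -2.305.
|E| > 1: demand is elastic over this range.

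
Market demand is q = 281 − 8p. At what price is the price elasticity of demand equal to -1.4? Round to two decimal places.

20.49

Set −bp/(a − bp) = −1.4 ⇒ bp = 1.4(a − bp) ⇒ bp(1+1.4) = 1.4·a.
p = 1.4·281/(8·2.4) ≈ 20.49.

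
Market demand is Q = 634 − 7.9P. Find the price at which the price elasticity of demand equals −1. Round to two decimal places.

40.13

For linear demand Q = a − bP, E = −bP/(a − bP). |E| = 1 ⇒ bP = a − bP ⇒ P = a/(2b).
P = 634/(2·7.9) ≈ 40.13.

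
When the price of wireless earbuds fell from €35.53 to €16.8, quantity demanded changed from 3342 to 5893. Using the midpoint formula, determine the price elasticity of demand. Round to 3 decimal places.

-0.772

%ΔQ = (5893 − 3342)/[(3342 + 5893)/2] = 2551/4617.5 ≈ 0.5525.
%ΔP = (16.8 − 35.53)/[(35.53 + 16.8)/2] = -18.73/26.165 ≈ -0.7158.
Arc elasticity E = %ΔQ/%ΔP ≈ 0.5525/-0.7158 ≈ -0.772.
|E| < 1: demand is inelastic over this range.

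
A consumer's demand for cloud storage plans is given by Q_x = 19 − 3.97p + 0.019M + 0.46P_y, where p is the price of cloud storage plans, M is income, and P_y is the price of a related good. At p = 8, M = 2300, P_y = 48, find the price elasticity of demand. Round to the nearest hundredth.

At the given point, Q_x = 19 − 3.97(8) + 0.019(2300) + 0.46(48) = 19 − 31.76 + 43.7 + 22.08 = 53.02.
∂Q_x/∂p = −3.97, so E_p = (−3.97)·(8/53.02) ≈ -0.60.
|E_p| < 1: demand is inelastic.

-0.60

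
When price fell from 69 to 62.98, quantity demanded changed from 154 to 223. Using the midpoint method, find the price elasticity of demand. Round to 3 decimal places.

-4.013

%Δq = (223 − 154)/[(154 + 223)/2] = 69/188.5 ≈ 0.3660.
%ΔP = (62.98 − 69)/[(69 + 62.98)/2] = -6.02/65.99 ≈ -0.0912.
Arc elasticity E = %Δq/%ΔP ≈ 0.3660/-0.0912 ≈ -4.013.
|E| > 1: demand is elastic over this range.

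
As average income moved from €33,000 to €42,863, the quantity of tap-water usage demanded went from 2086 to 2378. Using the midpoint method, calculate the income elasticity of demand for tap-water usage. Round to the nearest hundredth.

%ΔQ = (2378 − 2086)/[(2086+2378)/2] = 292/2232 ≈ 0.1308.
%ΔY = (42,863 − 33,000)/[(33,000+42,863)/2] = 9863/37931.5 ≈ 0.2600.
E_I = %ΔQ/%ΔY ≈ 0.50.
E_I ∈ (0,1): normal good (necessity).

0.50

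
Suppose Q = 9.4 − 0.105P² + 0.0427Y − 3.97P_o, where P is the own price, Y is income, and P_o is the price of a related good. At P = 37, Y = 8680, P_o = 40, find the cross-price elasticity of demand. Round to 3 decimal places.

-2.049

First evaluate Q: 9.4 − 0.105(37)² + 0.0427(8680) − 3.97(40) = 9.4 − 143.745 + 370.636 − 158.8 = 77.491.
∂Q/∂P_o = −3.97, so E_xy = -3.97·(40/77.491) ≈ -2.049.
E_xy < 0: the goods are complements.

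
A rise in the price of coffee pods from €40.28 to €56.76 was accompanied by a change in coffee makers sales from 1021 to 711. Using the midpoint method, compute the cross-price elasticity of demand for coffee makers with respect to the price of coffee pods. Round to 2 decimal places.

%ΔQ_x = (711 − 1021)/[(1021+711)/2] = -310/866 ≈ -0.3580.
%ΔP_y = (56.76 − 40.28)/[(40.28+56.76)/2] ≈ 0.3397.
E_xy = -0.3580/0.3397 ≈ -1.05.
E_xy < 0, so coffee makers and coffee pods are complements.

-1.05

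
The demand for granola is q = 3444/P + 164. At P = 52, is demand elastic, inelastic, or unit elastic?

At P = 52, q = 230.2308.
dq/dP = −3444/P² = −1.2737.
Point elasticity E = (dq/dP)·(P/q) = -1.2737 × 52/230.2308 ≈ -0.288.
|E| ≈ 0.288 < 1, so demand is inelastic.

inelastic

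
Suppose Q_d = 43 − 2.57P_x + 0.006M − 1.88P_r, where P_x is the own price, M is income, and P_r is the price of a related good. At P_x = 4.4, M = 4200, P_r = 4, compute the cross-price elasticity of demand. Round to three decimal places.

First evaluate Q_d: 43 − 2.57(4.4) + 0.006(4200) − 1.88(4) = 43 − 11.308 + 25.2 − 7.52 = 49.372.
∂Q_d/∂P_r = −1.88, so E_xy = -1.88·(4/49.372) ≈ -0.152.
E_xy < 0: the goods are complements.

-0.152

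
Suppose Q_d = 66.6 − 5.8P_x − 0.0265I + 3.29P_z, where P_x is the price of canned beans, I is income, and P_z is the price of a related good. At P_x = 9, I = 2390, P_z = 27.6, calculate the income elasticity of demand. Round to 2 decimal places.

First evaluate Q_d: 66.6 − 5.8(9) − 0.0265(2390) + 3.29(27.6) = 66.6 − 52.2 − 63.335 + 90.804 = 41.869.
∂Q_d/∂I = −0.0265, so E_I = -0.0265·(2390/41.869) ≈ -1.51.
E_I < 0: inferior good.

-1.51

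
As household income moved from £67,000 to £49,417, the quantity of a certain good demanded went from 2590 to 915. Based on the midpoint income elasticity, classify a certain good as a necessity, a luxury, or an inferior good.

luxury

%ΔQ = (915 − 2590)/[(2590+915)/2] = -1675/1752.5 ≈ -0.9558.
%ΔI = (49,417 − 67,000)/[(67,000+49,417)/2] = -17583/58208.5 ≈ -0.3021.
E_I = %ΔQ/%ΔI ≈ 3.164.
E_I > 1: normal good (luxury).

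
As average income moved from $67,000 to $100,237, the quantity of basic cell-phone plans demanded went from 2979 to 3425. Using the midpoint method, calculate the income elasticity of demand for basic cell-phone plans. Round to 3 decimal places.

%ΔQ = (3425 − 2979)/[(2979+3425)/2] = 446/3202 ≈ 0.1393.
%ΔI = (100,237 − 67,000)/[(67,000+100,237)/2] = 33237/83618.5 ≈ 0.3975.
E_I = %ΔQ/%ΔI ≈ 0.350.
E_I ∈ (0,1): normal good (necessity).

0.350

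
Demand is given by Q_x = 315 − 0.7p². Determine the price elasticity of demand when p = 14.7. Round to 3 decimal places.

-1.848

At p = 14.7, Q_x = 163.737.
dQ_x/dp = −2·0.7·p = −20.58.
Point elasticity E = (dQ_x/dp)·(p/Q_x) = -20.58 × 14.7/163.737 ≈ -1.848.
|E| > 1, so demand is elastic at this price.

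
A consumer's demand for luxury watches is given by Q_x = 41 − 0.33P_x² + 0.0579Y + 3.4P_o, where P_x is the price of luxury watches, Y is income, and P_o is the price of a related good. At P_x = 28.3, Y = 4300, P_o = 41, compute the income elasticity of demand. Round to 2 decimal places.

1.51

At the given point, Q_x = 41 − 0.33(28.3)² + 0.0579(4300) + 3.4(41) = 41 − 264.2937 + 248.97 + 139.4 = 165.0763.
∂Q_x/∂Y = +0.0579, so E_I = 0.0579·(4300/165.0763) ≈ 1.51.
E_I > 1: normal good (luxury).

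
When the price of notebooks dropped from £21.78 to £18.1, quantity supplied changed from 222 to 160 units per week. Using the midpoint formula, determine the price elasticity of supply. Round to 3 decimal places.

%Δq = (160 − 222)/[(222 + 160)/2] = -62/191 ≈ -0.3246.
%Δp = (18.1 − 21.78)/[(21.78 + 18.1)/2] = -3.68/19.94 ≈ -0.1846.
Arc elasticity E = %Δq/%Δp ≈ -0.3246/-0.1846 ≈ 1.759.
|E| > 1: supply is elastic over this range.

1.759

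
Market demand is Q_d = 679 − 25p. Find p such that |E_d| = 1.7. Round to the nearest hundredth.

17.10

Set −bp/(a − bp) = −1.7 ⇒ bp = 1.7(a − bp) ⇒ bp(1+1.7) = 1.7·a.
p = 1.7·679/(25·2.7) ≈ 17.10.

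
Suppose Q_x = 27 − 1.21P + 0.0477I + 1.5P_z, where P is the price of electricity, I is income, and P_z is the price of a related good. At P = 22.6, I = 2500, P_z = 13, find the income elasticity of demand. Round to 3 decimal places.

0.862

Q_x = 27 − 1.21(22.6) + 0.0477(2500) + 1.5(13) = 27 − 27.346 + 119.25 + 19.5 = 138.404.
∂Q_x/∂I = +0.0477, so E_I = 0.0477·(2500/138.404) ≈ 0.862.
E_I ∈ (0,1): normal good (necessity).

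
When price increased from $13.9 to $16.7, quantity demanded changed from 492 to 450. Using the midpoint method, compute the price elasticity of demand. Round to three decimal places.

%Δq = (450 − 492)/[(492 + 450)/2] = -42/471 ≈ -0.0892.
%ΔP = (16.7 − 13.9)/[(13.9 + 16.7)/2] = 2.8/15.3 ≈ 0.1830.
Arc elasticity E = %Δq/%ΔP ≈ -0.0892/0.1830 ≈ -0.487.
|E| < 1: demand is inelastic over this range.

-0.487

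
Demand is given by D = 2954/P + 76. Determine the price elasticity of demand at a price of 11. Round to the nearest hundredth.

-0.78

At P = 11, D = 344.5455.
dD/dP = −2954/P² = −24.4132.
Point elasticity E = (dD/dP)·(P/D) = -24.4132 × 11/344.5455 ≈ -0.78.
|E| < 1, so demand is inelastic at this price.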